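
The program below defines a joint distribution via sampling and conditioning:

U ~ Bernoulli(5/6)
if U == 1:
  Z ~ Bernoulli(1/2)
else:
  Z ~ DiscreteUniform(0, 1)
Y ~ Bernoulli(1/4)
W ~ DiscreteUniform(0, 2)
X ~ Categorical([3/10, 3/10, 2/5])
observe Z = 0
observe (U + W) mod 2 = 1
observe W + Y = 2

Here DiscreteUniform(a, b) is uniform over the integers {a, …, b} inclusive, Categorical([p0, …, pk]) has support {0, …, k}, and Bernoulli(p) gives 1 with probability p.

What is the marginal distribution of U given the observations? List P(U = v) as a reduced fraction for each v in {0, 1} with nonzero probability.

Enumerate traces; 6 have nonzero weight after conditioning:
  (U=0, Z=0, Y=1, W=1, X=0) weight 1/480
  (U=0, Z=0, Y=1, W=1, X=1) weight 1/480
  (U=0, Z=0, Y=1, W=1, X=2) weight 1/360
  (U=1, Z=0, Y=0, W=2, X=0) weight 1/32
  (U=1, Z=0, Y=0, W=2, X=1) weight 1/32
  (U=1, Z=0, Y=0, W=2, X=2) weight 1/24
Group by U:
  weight(U=0) = 1/144
  weight(U=1) = 5/48
Total weight = 1/144 + 5/48 = 1/9
P(U=0 | obs) = 1/144 / 1/9 = 1/16
P(U=1 | obs) = 5/48 / 1/9 = 15/16

P(U=0) = 1/16, P(U=1) = 15/16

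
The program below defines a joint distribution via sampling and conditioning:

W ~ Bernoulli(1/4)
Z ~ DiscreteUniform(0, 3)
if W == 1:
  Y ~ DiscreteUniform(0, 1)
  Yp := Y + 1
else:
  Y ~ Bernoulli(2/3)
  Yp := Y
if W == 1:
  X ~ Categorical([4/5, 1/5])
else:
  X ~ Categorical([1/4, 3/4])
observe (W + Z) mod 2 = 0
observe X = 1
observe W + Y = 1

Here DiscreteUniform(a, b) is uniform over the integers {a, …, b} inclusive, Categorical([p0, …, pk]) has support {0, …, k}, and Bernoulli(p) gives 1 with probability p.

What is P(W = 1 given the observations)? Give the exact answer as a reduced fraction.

P(W = 1 | obs) = 1/16

Enumerate traces; 4 have nonzero weight after conditioning:
  (W=0, Z=0, Y=1, X=1) weight 3/32
  (W=0, Z=2, Y=1, X=1) weight 3/32
  (W=1, Z=1, Y=0, X=1) weight 1/160
  (W=1, Z=3, Y=0, X=1) weight 1/160
Group by W:
  weight(W=0) = 3/16
  weight(W=1) = 1/80
Total weight = 3/16 + 1/80 = 1/5
P(W=0 | obs) = 3/16 / 1/5 = 15/16
P(W=1 | obs) = 1/80 / 1/5 = 1/16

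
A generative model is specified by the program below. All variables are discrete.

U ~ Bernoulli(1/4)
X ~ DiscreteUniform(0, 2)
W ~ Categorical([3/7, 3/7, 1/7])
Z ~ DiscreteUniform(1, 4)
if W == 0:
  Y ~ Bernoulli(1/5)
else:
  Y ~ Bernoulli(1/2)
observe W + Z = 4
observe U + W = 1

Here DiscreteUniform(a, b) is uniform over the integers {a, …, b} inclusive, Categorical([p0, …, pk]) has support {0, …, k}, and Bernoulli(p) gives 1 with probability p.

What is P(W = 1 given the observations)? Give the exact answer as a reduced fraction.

Enumerate traces; 12 have nonzero weight after conditioning:
  (U=0, X=0, W=1, Z=3, Y=0) weight 3/224
  (U=0, X=0, W=1, Z=3, Y=1) weight 3/224
  (U=0, X=1, W=1, Z=3, Y=0) weight 3/224
  (U=0, X=1, W=1, Z=3, Y=1) weight 3/224
  (U=0, X=2, W=1, Z=3, Y=0) weight 3/224
  (U=0, X=2, W=1, Z=3, Y=1) weight 3/224
  (U=1, X=0, W=0, Z=4, Y=0) weight 1/140
  (U=1, X=0, W=0, Z=4, Y=1) weight 1/560
  … 4 more
Group by W:
  weight(W=0) = 3/112
  weight(W=1) = 9/112
Total weight = 3/112 + 9/112 = 3/28
P(W=0 | obs) = 3/112 / 3/28 = 1/4
P(W=1 | obs) = 9/112 / 3/28 = 3/4

P(W = 1 | obs) = 3/4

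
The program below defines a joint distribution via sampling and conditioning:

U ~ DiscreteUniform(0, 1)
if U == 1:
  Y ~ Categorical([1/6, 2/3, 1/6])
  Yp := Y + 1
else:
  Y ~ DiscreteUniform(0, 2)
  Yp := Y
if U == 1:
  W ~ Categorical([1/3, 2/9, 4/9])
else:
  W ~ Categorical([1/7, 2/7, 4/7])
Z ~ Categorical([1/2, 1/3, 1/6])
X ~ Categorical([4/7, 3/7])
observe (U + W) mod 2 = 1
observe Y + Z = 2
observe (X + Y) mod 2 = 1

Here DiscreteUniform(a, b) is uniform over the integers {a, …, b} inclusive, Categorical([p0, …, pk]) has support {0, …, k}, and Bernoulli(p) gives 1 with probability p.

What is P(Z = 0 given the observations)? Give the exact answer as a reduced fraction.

Enumerate traces; 9 have nonzero weight after conditioning:
  (U=0, Y=0, W=1, Z=2, X=1) weight 1/294
  (U=0, Y=1, W=1, Z=1, X=0) weight 4/441
  (U=0, Y=2, W=1, Z=0, X=1) weight 1/98
  (U=1, Y=0, W=0, Z=2, X=1) weight 1/504
  (U=1, Y=0, W=2, Z=2, X=1) weight 1/378
  (U=1, Y=1, W=0, Z=1, X=0) weight 4/189
  (U=1, Y=1, W=2, Z=1, X=0) weight 16/567
  (U=1, Y=2, W=0, Z=0, X=1) weight 1/168
  … 1 more
Group by Z:
  weight(Z=0) = 85/3528
  weight(Z=1) = 232/3969
  weight(Z=2) = 85/10584
Total weight = 85/3528 + 232/3969 + 85/10584 = 719/7938
P(Z=0 | obs) = 85/3528 / 719/7938 = 765/2876
P(Z=1 | obs) = 232/3969 / 719/7938 = 464/719
P(Z=2 | obs) = 85/10584 / 719/7938 = 255/2876

P(Z = 0 | obs) = 765/2876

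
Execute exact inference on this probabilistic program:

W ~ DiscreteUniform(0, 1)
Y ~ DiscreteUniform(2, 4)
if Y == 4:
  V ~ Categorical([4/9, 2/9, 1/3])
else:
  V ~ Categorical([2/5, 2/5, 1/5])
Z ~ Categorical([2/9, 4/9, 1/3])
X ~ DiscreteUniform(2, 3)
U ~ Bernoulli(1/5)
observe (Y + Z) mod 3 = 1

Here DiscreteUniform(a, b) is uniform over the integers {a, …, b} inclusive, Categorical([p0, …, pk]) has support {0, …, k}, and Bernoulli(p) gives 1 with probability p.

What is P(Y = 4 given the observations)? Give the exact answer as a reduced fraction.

P(Y = 4 | obs) = 2/9

Enumerate traces; 72 have nonzero weight after conditioning:
  (W=0, Y=2, V=0, Z=2, X=2, U=0) weight 2/225
  (W=0, Y=2, V=0, Z=2, X=2, U=1) weight 1/450
  (W=0, Y=2, V=0, Z=2, X=3, U=0) weight 2/225
  (W=0, Y=2, V=0, Z=2, X=3, U=1) weight 1/450
  (W=0, Y=2, V=1, Z=2, X=2, U=0) weight 2/225
  (W=0, Y=2, V=1, Z=2, X=2, U=1) weight 1/450
  (W=0, Y=2, V=1, Z=2, X=3, U=0) weight 2/225
  (W=0, Y=2, V=1, Z=2, X=3, U=1) weight 1/450
  (W=0, Y=3, V=0, Z=1, X=2, U=0) weight 8/675
  (W=0, Y=4, V=0, Z=0, X=2, U=0) weight 8/1215
  … 62 more
Group by Y:
  weight(Y=2) = 1/9
  weight(Y=3) = 4/27
  weight(Y=4) = 2/27
Total weight = 1/9 + 4/27 + 2/27 = 1/3
P(Y=2 | obs) = 1/9 / 1/3 = 1/3
P(Y=3 | obs) = 4/27 / 1/3 = 4/9
P(Y=4 | obs) = 2/27 / 1/3 = 2/9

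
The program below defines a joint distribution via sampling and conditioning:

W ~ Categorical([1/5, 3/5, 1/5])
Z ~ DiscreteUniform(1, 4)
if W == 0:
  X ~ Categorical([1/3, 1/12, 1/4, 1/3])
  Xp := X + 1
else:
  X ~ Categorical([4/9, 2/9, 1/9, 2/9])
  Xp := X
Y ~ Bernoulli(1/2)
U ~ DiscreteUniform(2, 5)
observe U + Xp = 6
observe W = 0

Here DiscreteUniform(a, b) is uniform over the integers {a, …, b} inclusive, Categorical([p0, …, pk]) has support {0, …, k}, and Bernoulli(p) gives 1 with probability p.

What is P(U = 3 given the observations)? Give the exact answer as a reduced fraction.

P(U = 3 | obs) = 1/4

Enumerate traces; 32 have nonzero weight after conditioning:
  (W=0, Z=1, X=0, Y=0, U=5) weight 1/480
  (W=0, Z=1, X=0, Y=1, U=5) weight 1/480
  (W=0, Z=1, X=1, Y=0, U=4) weight 1/1920
  (W=0, Z=1, X=1, Y=1, U=4) weight 1/1920
  (W=0, Z=1, X=2, Y=0, U=3) weight 1/640
  (W=0, Z=1, X=2, Y=1, U=3) weight 1/640
  (W=0, Z=1, X=3, Y=0, U=2) weight 1/480
  (W=0, Z=1, X=3, Y=1, U=2) weight 1/480
  … 24 more
Group by U:
  weight(U=2) = 1/60
  weight(U=3) = 1/80
  weight(U=4) = 1/240
  weight(U=5) = 1/60
Total weight = 1/60 + 1/80 + 1/240 + 1/60 = 1/20
P(U=2 | obs) = 1/60 / 1/20 = 1/3
P(U=3 | obs) = 1/80 / 1/20 = 1/4
P(U=4 | obs) = 1/240 / 1/20 = 1/12
P(U=5 | obs) = 1/60 / 1/20 = 1/3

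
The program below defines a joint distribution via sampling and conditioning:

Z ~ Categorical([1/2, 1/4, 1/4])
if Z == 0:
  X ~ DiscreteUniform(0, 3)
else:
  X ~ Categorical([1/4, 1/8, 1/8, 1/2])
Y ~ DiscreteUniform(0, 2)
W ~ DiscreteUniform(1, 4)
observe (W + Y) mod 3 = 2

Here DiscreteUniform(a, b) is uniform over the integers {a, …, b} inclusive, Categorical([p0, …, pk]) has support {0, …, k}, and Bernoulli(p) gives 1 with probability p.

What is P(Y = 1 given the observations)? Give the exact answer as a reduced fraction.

P(Y = 1 | obs) = 1/2

Enumerate traces; 48 have nonzero weight after conditioning:
  (Z=0, X=0, Y=0, W=2) weight 1/96
  (Z=0, X=0, Y=1, W=1) weight 1/96
  (Z=0, X=0, Y=1, W=4) weight 1/96
  (Z=0, X=0, Y=2, W=3) weight 1/96
  (Z=0, X=1, Y=0, W=2) weight 1/96
  (Z=0, X=1, Y=1, W=1) weight 1/96
  (Z=0, X=1, Y=1, W=4) weight 1/96
  (Z=0, X=1, Y=2, W=3) weight 1/96
  … 40 more
Group by Y:
  weight(Y=0) = 1/12
  weight(Y=1) = 1/6
  weight(Y=2) = 1/12
Total weight = 1/12 + 1/6 + 1/12 = 1/3
P(Y=0 | obs) = 1/12 / 1/3 = 1/4
P(Y=1 | obs) = 1/6 / 1/3 = 1/2
P(Y=2 | obs) = 1/12 / 1/3 = 1/4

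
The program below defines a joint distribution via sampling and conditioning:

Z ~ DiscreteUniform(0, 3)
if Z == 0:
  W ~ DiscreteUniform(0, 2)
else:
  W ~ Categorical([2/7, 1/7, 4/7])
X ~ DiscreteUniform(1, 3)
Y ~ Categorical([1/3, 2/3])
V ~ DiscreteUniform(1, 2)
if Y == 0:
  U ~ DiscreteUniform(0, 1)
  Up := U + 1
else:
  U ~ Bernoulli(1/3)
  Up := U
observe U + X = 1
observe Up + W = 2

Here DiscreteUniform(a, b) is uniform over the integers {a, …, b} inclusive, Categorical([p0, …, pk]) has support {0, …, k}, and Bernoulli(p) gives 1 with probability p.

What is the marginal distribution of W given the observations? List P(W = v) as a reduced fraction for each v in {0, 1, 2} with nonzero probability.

P(W=1) = 6/49, P(W=2) = 43/49

Enumerate traces; 16 have nonzero weight after conditioning:
  (Z=0, W=1, X=1, Y=0, V=1, U=0) weight 1/432
  (Z=0, W=1, X=1, Y=0, V=2, U=0) weight 1/432
  (Z=0, W=2, X=1, Y=1, V=1, U=0) weight 1/162
  (Z=0, W=2, X=1, Y=1, V=2, U=0) weight 1/162
  (Z=1, W=1, X=1, Y=0, V=1, U=0) weight 1/1008
  (Z=1, W=1, X=1, Y=0, V=2, U=0) weight 1/1008
  (Z=1, W=2, X=1, Y=1, V=1, U=0) weight 2/189
  (Z=1, W=2, X=1, Y=1, V=2, U=0) weight 2/189
  … 8 more
Group by W:
  weight(W=1) = 2/189
  weight(W=2) = 43/567
Total weight = 2/189 + 43/567 = 7/81
P(W=1 | obs) = 2/189 / 7/81 = 6/49
P(W=2 | obs) = 43/567 / 7/81 = 43/49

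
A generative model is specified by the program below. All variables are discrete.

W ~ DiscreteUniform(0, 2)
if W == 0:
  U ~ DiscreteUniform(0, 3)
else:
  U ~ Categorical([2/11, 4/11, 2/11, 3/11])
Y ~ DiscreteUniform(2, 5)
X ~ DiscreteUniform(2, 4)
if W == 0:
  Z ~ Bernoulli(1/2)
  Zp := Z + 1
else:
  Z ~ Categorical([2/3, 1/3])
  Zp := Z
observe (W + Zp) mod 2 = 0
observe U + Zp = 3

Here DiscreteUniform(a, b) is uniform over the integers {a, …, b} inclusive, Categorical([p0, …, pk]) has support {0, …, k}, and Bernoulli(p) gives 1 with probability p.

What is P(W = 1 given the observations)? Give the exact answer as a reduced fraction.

Enumerate traces; 36 have nonzero weight after conditioning:
  (W=0, U=1, Y=2, X=2, Z=1) weight 1/288
  (W=0, U=1, Y=2, X=3, Z=1) weight 1/288
  (W=0, U=1, Y=2, X=4, Z=1) weight 1/288
  (W=0, U=1, Y=3, X=2, Z=1) weight 1/288
  (W=0, U=1, Y=3, X=3, Z=1) weight 1/288
  (W=0, U=1, Y=3, X=4, Z=1) weight 1/288
  (W=0, U=1, Y=4, X=2, Z=1) weight 1/288
  (W=0, U=1, Y=4, X=3, Z=1) weight 1/288
  (W=1, U=2, Y=2, X=2, Z=1) weight 1/594
  (W=2, U=3, Y=2, X=2, Z=0) weight 1/198
  … 26 more
Group by W:
  weight(W=0) = 1/24
  weight(W=1) = 2/99
  weight(W=2) = 2/33
Total weight = 1/24 + 2/99 + 2/33 = 97/792
P(W=0 | obs) = 1/24 / 97/792 = 33/97
P(W=1 | obs) = 2/99 / 97/792 = 16/97
P(W=2 | obs) = 2/33 / 97/792 = 48/97

P(W = 1 | obs) = 16/97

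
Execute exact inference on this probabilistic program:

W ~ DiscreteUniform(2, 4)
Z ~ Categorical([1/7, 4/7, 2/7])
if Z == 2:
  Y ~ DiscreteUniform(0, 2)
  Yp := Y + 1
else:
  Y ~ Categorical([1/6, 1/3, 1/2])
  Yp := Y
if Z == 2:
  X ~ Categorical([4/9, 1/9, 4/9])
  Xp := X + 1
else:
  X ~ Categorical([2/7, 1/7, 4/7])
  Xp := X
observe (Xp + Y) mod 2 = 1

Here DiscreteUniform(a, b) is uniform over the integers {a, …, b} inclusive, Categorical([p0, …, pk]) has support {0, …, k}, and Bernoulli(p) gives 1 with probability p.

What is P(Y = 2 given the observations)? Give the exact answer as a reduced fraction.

Enumerate traces; 39 have nonzero weight after conditioning:
  (W=2, Z=0, Y=0, X=1) weight 1/882
  (W=2, Z=0, Y=1, X=0) weight 2/441
  (W=2, Z=0, Y=1, X=2) weight 4/441
  (W=2, Z=0, Y=2, X=1) weight 1/294
  (W=2, Z=1, Y=0, X=1) weight 2/441
  (W=2, Z=1, Y=1, X=0) weight 8/441
  (W=2, Z=1, Y=1, X=2) weight 16/441
  (W=2, Z=1, Y=2, X=1) weight 2/147
  … 31 more
Group by Y:
  weight(Y=0) = 269/2646
  weight(Y=1) = 284/1323
  weight(Y=2) = 359/2646
Total weight = 269/2646 + 284/1323 + 359/2646 = 598/1323
P(Y=0 | obs) = 269/2646 / 598/1323 = 269/1196
P(Y=1 | obs) = 284/1323 / 598/1323 = 142/299
P(Y=2 | obs) = 359/2646 / 598/1323 = 359/1196

P(Y = 2 | obs) = 359/1196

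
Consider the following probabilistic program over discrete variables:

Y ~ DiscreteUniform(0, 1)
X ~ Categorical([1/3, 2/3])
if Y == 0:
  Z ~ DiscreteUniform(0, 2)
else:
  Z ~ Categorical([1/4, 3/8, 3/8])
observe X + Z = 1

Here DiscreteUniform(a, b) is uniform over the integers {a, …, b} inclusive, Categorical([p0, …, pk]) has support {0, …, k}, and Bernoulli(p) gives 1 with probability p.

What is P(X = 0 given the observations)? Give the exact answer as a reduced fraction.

Enumerate traces; 4 have nonzero weight after conditioning:
  (Y=0, X=0, Z=1) weight 1/18
  (Y=0, X=1, Z=0) weight 1/9
  (Y=1, X=0, Z=1) weight 1/16
  (Y=1, X=1, Z=0) weight 1/12
Group by X:
  weight(X=0) = 17/144
  weight(X=1) = 7/36
Total weight = 17/144 + 7/36 = 5/16
P(X=0 | obs) = 17/144 / 5/16 = 17/45
P(X=1 | obs) = 7/36 / 5/16 = 28/45

P(X = 0 | obs) = 17/45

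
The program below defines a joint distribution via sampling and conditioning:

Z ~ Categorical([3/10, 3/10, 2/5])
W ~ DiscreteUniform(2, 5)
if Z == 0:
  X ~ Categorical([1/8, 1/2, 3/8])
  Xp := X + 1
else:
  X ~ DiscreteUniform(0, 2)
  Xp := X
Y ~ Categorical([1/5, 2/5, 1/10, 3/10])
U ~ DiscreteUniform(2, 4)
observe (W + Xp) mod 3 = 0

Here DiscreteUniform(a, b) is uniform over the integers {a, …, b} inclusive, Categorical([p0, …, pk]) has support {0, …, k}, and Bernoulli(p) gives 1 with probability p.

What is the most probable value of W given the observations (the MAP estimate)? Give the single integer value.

Enumerate traces; 144 have nonzero weight after conditioning:
  (Z=0, W=2, X=0, Y=0, U=2) weight 1/1600
  (Z=0, W=2, X=0, Y=0, U=3) weight 1/1600
  (Z=0, W=2, X=0, Y=0, U=4) weight 1/1600
  (Z=0, W=2, X=0, Y=1, U=2) weight 1/800
  (Z=0, W=2, X=0, Y=1, U=3) weight 1/800
  (Z=0, W=2, X=0, Y=1, U=4) weight 1/800
  (Z=0, W=2, X=0, Y=2, U=2) weight 1/3200
  (Z=0, W=2, X=0, Y=2, U=3) weight 1/3200
  (Z=0, W=3, X=2, Y=0, U=2) weight 3/1600
  (Z=0, W=4, X=1, Y=0, U=2) weight 1/400
  … 134 more
Group by W:
  weight(W=2) = 13/192
  weight(W=3) = 83/960
  weight(W=4) = 23/240
  weight(W=5) = 13/192
Total weight = 13/192 + 83/960 + 23/240 + 13/192 = 61/192
P(W=2 | obs) = 13/192 / 61/192 = 13/61
P(W=3 | obs) = 83/960 / 61/192 = 83/305
P(W=4 | obs) = 23/240 / 61/192 = 92/305
P(W=5 | obs) = 13/192 / 61/192 = 13/61
argmax = 4

argmax_v P(W = v | obs) = 4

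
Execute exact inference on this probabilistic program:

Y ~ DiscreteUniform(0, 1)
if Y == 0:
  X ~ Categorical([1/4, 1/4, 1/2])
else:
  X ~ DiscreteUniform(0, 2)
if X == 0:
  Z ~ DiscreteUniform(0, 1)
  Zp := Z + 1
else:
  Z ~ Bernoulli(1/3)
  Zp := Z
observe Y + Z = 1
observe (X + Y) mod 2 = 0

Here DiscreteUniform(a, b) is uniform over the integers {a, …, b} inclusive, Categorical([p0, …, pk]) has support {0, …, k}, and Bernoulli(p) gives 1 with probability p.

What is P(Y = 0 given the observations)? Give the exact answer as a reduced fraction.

Enumerate traces; 3 have nonzero weight after conditioning:
  (Y=0, X=0, Z=1) weight 1/16
  (Y=0, X=2, Z=1) weight 1/12
  (Y=1, X=1, Z=0) weight 1/9
Group by Y:
  weight(Y=0) = 7/48
  weight(Y=1) = 1/9
Total weight = 7/48 + 1/9 = 37/144
P(Y=0 | obs) = 7/48 / 37/144 = 21/37
P(Y=1 | obs) = 1/9 / 37/144 = 16/37

P(Y = 0 | obs) = 21/37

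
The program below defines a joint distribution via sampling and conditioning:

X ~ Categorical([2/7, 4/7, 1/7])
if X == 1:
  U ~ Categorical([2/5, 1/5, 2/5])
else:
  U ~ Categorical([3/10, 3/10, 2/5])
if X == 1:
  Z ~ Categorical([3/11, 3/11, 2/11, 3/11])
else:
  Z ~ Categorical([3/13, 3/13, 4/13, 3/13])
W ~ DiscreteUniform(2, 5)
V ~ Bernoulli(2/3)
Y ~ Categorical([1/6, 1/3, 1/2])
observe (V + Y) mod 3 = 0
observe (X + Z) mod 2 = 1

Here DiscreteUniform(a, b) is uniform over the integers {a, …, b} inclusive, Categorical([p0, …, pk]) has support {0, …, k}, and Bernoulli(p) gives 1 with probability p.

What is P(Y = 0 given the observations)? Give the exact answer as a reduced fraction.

Enumerate traces; 144 have nonzero weight after conditioning:
  (X=0, U=0, Z=1, W=2, V=0, Y=0) weight 1/3640
  (X=0, U=0, Z=1, W=2, V=1, Y=2) weight 3/1820
  (X=0, U=0, Z=1, W=3, V=0, Y=0) weight 1/3640
  (X=0, U=0, Z=1, W=3, V=1, Y=2) weight 3/1820
  (X=0, U=0, Z=1, W=4, V=0, Y=0) weight 1/3640
  (X=0, U=0, Z=1, W=4, V=1, Y=2) weight 3/1820
  (X=0, U=0, Z=1, W=5, V=0, Y=0) weight 1/3640
  (X=0, U=0, Z=1, W=5, V=1, Y=2) weight 3/1820
  … 136 more
Group by Y:
  weight(Y=0) = 229/9009
  weight(Y=2) = 458/3003
Total weight = 229/9009 + 458/3003 = 229/1287
P(Y=0 | obs) = 229/9009 / 229/1287 = 1/7
P(Y=2 | obs) = 458/3003 / 229/1287 = 6/7

P(Y = 0 | obs) = 1/7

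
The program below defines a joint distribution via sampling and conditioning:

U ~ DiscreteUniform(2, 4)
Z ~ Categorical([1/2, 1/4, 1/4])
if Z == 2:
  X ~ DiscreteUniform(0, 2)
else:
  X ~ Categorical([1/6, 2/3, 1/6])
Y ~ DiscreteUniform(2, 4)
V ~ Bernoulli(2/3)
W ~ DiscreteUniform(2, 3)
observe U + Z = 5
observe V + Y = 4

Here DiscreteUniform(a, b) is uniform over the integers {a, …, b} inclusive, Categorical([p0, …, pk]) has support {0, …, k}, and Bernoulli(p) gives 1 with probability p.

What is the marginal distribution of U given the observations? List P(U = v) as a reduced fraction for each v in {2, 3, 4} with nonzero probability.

Enumerate traces; 24 have nonzero weight after conditioning:
  (U=3, Z=2, X=0, Y=3, V=1, W=2) weight 1/324
  (U=3, Z=2, X=0, Y=3, V=1, W=3) weight 1/324
  (U=3, Z=2, X=0, Y=4, V=0, W=2) weight 1/648
  (U=3, Z=2, X=0, Y=4, V=0, W=3) weight 1/648
  (U=3, Z=2, X=1, Y=3, V=1, W=2) weight 1/324
  (U=3, Z=2, X=1, Y=3, V=1, W=3) weight 1/324
  (U=3, Z=2, X=1, Y=4, V=0, W=2) weight 1/648
  (U=3, Z=2, X=1, Y=4, V=0, W=3) weight 1/648
  (U=4, Z=1, X=0, Y=3, V=1, W=2) weight 1/648
  … 15 more
Group by U:
  weight(U=3) = 1/36
  weight(U=4) = 1/36
Total weight = 1/36 + 1/36 = 1/18
P(U=3 | obs) = 1/36 / 1/18 = 1/2
P(U=4 | obs) = 1/36 / 1/18 = 1/2

P(U=3) = 1/2, P(U=4) = 1/2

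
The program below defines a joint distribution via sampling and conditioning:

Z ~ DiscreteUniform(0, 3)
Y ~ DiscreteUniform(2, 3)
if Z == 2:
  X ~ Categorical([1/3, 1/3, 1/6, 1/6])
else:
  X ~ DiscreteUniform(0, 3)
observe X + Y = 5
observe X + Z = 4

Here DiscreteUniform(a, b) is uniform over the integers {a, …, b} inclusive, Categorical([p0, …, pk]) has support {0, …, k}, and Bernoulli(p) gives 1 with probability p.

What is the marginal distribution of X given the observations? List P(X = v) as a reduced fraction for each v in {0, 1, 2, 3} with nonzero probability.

P(X=2) = 2/5, P(X=3) = 3/5

Enumerate traces; 2 have nonzero weight after conditioning:
  (Z=1, Y=2, X=3) weight 1/32
  (Z=2, Y=3, X=2) weight 1/48
Group by X:
  weight(X=2) = 1/48
  weight(X=3) = 1/32
Total weight = 1/48 + 1/32 = 5/96
P(X=2 | obs) = 1/48 / 5/96 = 2/5
P(X=3 | obs) = 1/32 / 5/96 = 3/5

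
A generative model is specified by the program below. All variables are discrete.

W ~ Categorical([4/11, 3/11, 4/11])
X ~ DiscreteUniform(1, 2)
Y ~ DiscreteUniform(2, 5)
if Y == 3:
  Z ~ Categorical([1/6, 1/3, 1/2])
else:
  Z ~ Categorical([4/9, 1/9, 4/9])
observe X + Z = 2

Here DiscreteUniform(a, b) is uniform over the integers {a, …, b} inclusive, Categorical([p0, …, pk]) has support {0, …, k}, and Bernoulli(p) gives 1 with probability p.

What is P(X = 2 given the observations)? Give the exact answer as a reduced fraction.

Enumerate traces; 24 have nonzero weight after conditioning:
  (W=0, X=1, Y=2, Z=1) weight 1/198
  (W=0, X=1, Y=3, Z=1) weight 1/66
  (W=0, X=1, Y=4, Z=1) weight 1/198
  (W=0, X=1, Y=5, Z=1) weight 1/198
  (W=0, X=2, Y=2, Z=0) weight 2/99
  (W=0, X=2, Y=3, Z=0) weight 1/132
  (W=0, X=2, Y=4, Z=0) weight 2/99
  (W=0, X=2, Y=5, Z=0) weight 2/99
  … 16 more
Group by X:
  weight(X=1) = 1/12
  weight(X=2) = 3/16
Total weight = 1/12 + 3/16 = 13/48
P(X=1 | obs) = 1/12 / 13/48 = 4/13
P(X=2 | obs) = 3/16 / 13/48 = 9/13

P(X = 2 | obs) = 9/13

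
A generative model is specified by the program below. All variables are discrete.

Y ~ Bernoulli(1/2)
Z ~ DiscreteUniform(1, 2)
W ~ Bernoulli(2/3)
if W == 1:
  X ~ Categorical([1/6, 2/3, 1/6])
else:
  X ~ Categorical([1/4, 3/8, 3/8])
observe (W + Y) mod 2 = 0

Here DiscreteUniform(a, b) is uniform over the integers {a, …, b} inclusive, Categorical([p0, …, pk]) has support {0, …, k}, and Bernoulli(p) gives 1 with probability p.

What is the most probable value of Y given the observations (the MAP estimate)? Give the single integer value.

Enumerate traces; 12 have nonzero weight after conditioning:
  (Y=0, Z=1, W=0, X=0) weight 1/48
  (Y=0, Z=1, W=0, X=1) weight 1/32
  (Y=0, Z=1, W=0, X=2) weight 1/32
  (Y=0, Z=2, W=0, X=0) weight 1/48
  (Y=0, Z=2, W=0, X=1) weight 1/32
  (Y=0, Z=2, W=0, X=2) weight 1/32
  (Y=1, Z=1, W=1, X=0) weight 1/36
  (Y=1, Z=1, W=1, X=1) weight 1/9
  … 4 more
Group by Y:
  weight(Y=0) = 1/6
  weight(Y=1) = 1/3
Total weight = 1/6 + 1/3 = 1/2
P(Y=0 | obs) = 1/6 / 1/2 = 1/3
P(Y=1 | obs) = 1/3 / 1/2 = 2/3
argmax = 1

argmax_v P(Y = v | obs) = 1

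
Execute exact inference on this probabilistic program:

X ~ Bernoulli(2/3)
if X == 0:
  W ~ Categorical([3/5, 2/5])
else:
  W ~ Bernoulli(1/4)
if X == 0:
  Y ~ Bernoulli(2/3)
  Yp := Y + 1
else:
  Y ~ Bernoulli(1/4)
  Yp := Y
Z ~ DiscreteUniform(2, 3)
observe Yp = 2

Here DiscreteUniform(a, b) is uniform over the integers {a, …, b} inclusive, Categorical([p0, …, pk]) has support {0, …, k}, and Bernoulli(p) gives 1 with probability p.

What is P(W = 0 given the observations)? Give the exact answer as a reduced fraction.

Enumerate traces; 4 have nonzero weight after conditioning:
  (X=0, W=0, Y=1, Z=2) weight 1/15
  (X=0, W=0, Y=1, Z=3) weight 1/15
  (X=0, W=1, Y=1, Z=2) weight 2/45
  (X=0, W=1, Y=1, Z=3) weight 2/45
Group by W:
  weight(W=0) = 2/15
  weight(W=1) = 4/45
Total weight = 2/15 + 4/45 = 2/9
P(W=0 | obs) = 2/15 / 2/9 = 3/5
P(W=1 | obs) = 4/45 / 2/9 = 2/5

P(W = 0 | obs) = 3/5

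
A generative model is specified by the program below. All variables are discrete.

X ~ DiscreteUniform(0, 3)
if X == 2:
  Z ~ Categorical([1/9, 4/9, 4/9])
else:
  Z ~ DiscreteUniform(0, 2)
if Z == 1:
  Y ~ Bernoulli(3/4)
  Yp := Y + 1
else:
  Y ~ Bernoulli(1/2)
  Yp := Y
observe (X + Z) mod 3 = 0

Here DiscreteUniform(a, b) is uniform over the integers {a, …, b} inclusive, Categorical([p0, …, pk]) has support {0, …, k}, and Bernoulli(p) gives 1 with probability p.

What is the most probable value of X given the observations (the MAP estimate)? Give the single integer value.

Enumerate traces; 8 have nonzero weight after conditioning:
  (X=0, Z=0, Y=0) weight 1/24
  (X=0, Z=0, Y=1) weight 1/24
  (X=1, Z=2, Y=0) weight 1/24
  (X=1, Z=2, Y=1) weight 1/24
  (X=2, Z=1, Y=0) weight 1/36
  (X=2, Z=1, Y=1) weight 1/12
  (X=3, Z=0, Y=0) weight 1/24
  (X=3, Z=0, Y=1) weight 1/24
Group by X:
  weight(X=0) = 1/12
  weight(X=1) = 1/12
  weight(X=2) = 1/9
  weight(X=3) = 1/12
Total weight = 1/12 + 1/12 + 1/9 + 1/12 = 13/36
P(X=0 | obs) = 1/12 / 13/36 = 3/13
P(X=1 | obs) = 1/12 / 13/36 = 3/13
P(X=2 | obs) = 1/9 / 13/36 = 4/13
P(X=3 | obs) = 1/12 / 13/36 = 3/13
argmax = 2

argmax_v P(X = v | obs) = 2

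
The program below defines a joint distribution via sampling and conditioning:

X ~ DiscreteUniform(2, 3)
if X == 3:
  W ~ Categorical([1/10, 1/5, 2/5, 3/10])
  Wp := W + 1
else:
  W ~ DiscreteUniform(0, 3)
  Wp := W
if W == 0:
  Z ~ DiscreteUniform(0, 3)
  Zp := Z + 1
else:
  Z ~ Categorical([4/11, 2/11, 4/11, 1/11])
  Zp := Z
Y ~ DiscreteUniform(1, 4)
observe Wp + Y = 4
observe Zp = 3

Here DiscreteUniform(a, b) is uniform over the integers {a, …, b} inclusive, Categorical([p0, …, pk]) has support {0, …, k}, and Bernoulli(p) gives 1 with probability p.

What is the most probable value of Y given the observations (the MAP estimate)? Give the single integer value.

argmax_v P(Y = v | obs) = 4

Enumerate traces; 7 have nonzero weight after conditioning:
  (X=2, W=0, Z=2, Y=4) weight 1/128
  (X=2, W=1, Z=3, Y=3) weight 1/352
  (X=2, W=2, Z=3, Y=2) weight 1/352
  (X=2, W=3, Z=3, Y=1) weight 1/352
  (X=3, W=0, Z=2, Y=3) weight 1/320
  (X=3, W=1, Z=3, Y=2) weight 1/440
  (X=3, W=2, Z=3, Y=1) weight 1/220
Group by Y:
  weight(Y=1) = 13/1760
  weight(Y=2) = 9/1760
  weight(Y=3) = 21/3520
  weight(Y=4) = 1/128
Total weight = 13/1760 + 9/1760 + 21/3520 + 1/128 = 37/1408
P(Y=1 | obs) = 13/1760 / 37/1408 = 52/185
P(Y=2 | obs) = 9/1760 / 37/1408 = 36/185
P(Y=3 | obs) = 21/3520 / 37/1408 = 42/185
P(Y=4 | obs) = 1/128 / 37/1408 = 11/37
argmax = 4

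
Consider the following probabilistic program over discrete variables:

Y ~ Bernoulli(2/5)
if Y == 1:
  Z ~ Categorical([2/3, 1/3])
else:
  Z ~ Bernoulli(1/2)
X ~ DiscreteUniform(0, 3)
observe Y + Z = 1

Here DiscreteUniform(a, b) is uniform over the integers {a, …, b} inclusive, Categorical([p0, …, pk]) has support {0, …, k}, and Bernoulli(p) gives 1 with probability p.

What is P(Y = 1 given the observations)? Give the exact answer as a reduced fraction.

P(Y = 1 | obs) = 8/17

Enumerate traces; 8 have nonzero weight after conditioning:
  (Y=0, Z=1, X=0) weight 3/40
  (Y=0, Z=1, X=1) weight 3/40
  (Y=0, Z=1, X=2) weight 3/40
  (Y=0, Z=1, X=3) weight 3/40
  (Y=1, Z=0, X=0) weight 1/15
  (Y=1, Z=0, X=1) weight 1/15
  (Y=1, Z=0, X=2) weight 1/15
  (Y=1, Z=0, X=3) weight 1/15
Group by Y:
  weight(Y=0) = 3/10
  weight(Y=1) = 4/15
Total weight = 3/10 + 4/15 = 17/30
P(Y=0 | obs) = 3/10 / 17/30 = 9/17
P(Y=1 | obs) = 4/15 / 17/30 = 8/17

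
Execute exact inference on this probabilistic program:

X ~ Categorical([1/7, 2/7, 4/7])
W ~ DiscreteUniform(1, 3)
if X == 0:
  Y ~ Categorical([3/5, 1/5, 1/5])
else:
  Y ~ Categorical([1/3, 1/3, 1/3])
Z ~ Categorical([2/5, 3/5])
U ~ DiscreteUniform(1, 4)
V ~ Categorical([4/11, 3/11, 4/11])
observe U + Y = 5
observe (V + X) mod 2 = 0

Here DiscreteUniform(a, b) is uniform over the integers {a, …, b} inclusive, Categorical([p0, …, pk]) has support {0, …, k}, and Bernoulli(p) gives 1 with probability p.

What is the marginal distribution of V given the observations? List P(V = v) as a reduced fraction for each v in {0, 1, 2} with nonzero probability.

Enumerate traces; 60 have nonzero weight after conditioning:
  (X=0, W=1, Y=1, Z=0, U=4, V=0) weight 2/5775
  (X=0, W=1, Y=1, Z=0, U=4, V=2) weight 2/5775
  (X=0, W=1, Y=1, Z=1, U=4, V=0) weight 1/1925
  (X=0, W=1, Y=1, Z=1, U=4, V=2) weight 1/1925
  (X=0, W=1, Y=2, Z=0, U=3, V=0) weight 2/5775
  (X=0, W=1, Y=2, Z=0, U=3, V=2) weight 2/5775
  (X=0, W=1, Y=2, Z=1, U=3, V=0) weight 1/1925
  (X=0, W=1, Y=2, Z=1, U=3, V=2) weight 1/1925
  (X=1, W=1, Y=1, Z=0, U=4, V=1) weight 1/1155
  … 51 more
Group by V:
  weight(V=0) = 46/1155
  weight(V=1) = 1/77
  weight(V=2) = 46/1155
Total weight = 46/1155 + 1/77 + 46/1155 = 107/1155
P(V=0 | obs) = 46/1155 / 107/1155 = 46/107
P(V=1 | obs) = 1/77 / 107/1155 = 15/107
P(V=2 | obs) = 46/1155 / 107/1155 = 46/107

P(V=0) = 46/107, P(V=1) = 15/107, P(V=2) = 46/107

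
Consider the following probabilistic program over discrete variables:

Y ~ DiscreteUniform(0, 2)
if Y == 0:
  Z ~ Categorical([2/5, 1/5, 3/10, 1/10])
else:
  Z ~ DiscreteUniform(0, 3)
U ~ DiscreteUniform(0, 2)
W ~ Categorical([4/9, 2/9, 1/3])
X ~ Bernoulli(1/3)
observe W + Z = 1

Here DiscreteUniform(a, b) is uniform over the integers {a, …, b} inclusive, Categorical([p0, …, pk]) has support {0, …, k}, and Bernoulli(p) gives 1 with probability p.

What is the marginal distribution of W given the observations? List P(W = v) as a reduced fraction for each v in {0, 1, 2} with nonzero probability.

P(W=0) = 14/23, P(W=1) = 9/23

Enumerate traces; 36 have nonzero weight after conditioning:
  (Y=0, Z=0, U=0, W=1, X=0) weight 8/1215
  (Y=0, Z=0, U=0, W=1, X=1) weight 4/1215
  (Y=0, Z=0, U=1, W=1, X=0) weight 8/1215
  (Y=0, Z=0, U=1, W=1, X=1) weight 4/1215
  (Y=0, Z=0, U=2, W=1, X=0) weight 8/1215
  (Y=0, Z=0, U=2, W=1, X=1) weight 4/1215
  (Y=0, Z=1, U=0, W=0, X=0) weight 8/1215
  (Y=0, Z=1, U=0, W=0, X=1) weight 4/1215
  … 28 more
Group by W:
  weight(W=0) = 14/135
  weight(W=1) = 1/15
Total weight = 14/135 + 1/15 = 23/135
P(W=0 | obs) = 14/135 / 23/135 = 14/23
P(W=1 | obs) = 1/15 / 23/135 = 9/23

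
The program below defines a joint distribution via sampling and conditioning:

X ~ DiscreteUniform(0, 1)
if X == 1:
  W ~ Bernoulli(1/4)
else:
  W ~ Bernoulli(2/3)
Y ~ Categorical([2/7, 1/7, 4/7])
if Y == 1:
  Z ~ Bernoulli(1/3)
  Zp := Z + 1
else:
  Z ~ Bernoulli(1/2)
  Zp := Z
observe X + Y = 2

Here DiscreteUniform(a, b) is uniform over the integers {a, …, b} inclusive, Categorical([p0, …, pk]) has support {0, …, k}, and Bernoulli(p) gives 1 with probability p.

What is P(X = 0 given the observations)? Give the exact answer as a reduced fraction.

Enumerate traces; 8 have nonzero weight after conditioning:
  (X=0, W=0, Y=2, Z=0) weight 1/21
  (X=0, W=0, Y=2, Z=1) weight 1/21
  (X=0, W=1, Y=2, Z=0) weight 2/21
  (X=0, W=1, Y=2, Z=1) weight 2/21
  (X=1, W=0, Y=1, Z=0) weight 1/28
  (X=1, W=0, Y=1, Z=1) weight 1/56
  (X=1, W=1, Y=1, Z=0) weight 1/84
  (X=1, W=1, Y=1, Z=1) weight 1/168
Group by X:
  weight(X=0) = 2/7
  weight(X=1) = 1/14
Total weight = 2/7 + 1/14 = 5/14
P(X=0 | obs) = 2/7 / 5/14 = 4/5
P(X=1 | obs) = 1/14 / 5/14 = 1/5

P(X = 0 | obs) = 4/5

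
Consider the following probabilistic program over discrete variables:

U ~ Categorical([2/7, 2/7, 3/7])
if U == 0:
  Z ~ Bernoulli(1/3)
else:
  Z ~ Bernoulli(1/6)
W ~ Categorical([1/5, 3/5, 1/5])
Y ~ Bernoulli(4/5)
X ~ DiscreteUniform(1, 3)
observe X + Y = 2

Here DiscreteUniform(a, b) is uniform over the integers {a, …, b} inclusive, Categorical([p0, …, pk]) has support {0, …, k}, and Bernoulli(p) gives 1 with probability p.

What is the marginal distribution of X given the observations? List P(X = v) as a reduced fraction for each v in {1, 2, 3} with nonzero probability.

P(X=1) = 4/5, P(X=2) = 1/5

Enumerate traces; 36 have nonzero weight after conditioning:
  (U=0, Z=0, W=0, Y=0, X=2) weight 4/1575
  (U=0, Z=0, W=0, Y=1, X=1) weight 16/1575
  (U=0, Z=0, W=1, Y=0, X=2) weight 4/525
  (U=0, Z=0, W=1, Y=1, X=1) weight 16/525
  (U=0, Z=0, W=2, Y=0, X=2) weight 4/1575
  (U=0, Z=0, W=2, Y=1, X=1) weight 16/1575
  (U=0, Z=1, W=0, Y=0, X=2) weight 2/1575
  (U=0, Z=1, W=0, Y=1, X=1) weight 8/1575
  … 28 more
Group by X:
  weight(X=1) = 4/15
  weight(X=2) = 1/15
Total weight = 4/15 + 1/15 = 1/3
P(X=1 | obs) = 4/15 / 1/3 = 4/5
P(X=2 | obs) = 1/15 / 1/3 = 1/5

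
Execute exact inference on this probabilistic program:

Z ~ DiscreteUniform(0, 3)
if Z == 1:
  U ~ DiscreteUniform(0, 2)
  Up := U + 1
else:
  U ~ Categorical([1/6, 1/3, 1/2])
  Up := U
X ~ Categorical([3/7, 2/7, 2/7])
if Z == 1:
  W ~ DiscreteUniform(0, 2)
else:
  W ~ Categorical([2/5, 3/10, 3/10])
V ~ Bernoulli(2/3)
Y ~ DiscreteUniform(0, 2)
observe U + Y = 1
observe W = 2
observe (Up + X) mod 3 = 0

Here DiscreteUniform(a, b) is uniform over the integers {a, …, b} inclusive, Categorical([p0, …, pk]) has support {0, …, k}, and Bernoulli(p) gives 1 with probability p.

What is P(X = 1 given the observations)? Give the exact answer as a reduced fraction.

P(X = 1 | obs) = 40/269

Enumerate traces; 16 have nonzero weight after conditioning:
  (Z=0, U=0, X=0, W=2, V=0, Y=1) weight 1/1680
  (Z=0, U=0, X=0, W=2, V=1, Y=1) weight 1/840
  (Z=0, U=1, X=2, W=2, V=0, Y=0) weight 1/1260
  (Z=0, U=1, X=2, W=2, V=1, Y=0) weight 1/630
  (Z=1, U=0, X=2, W=2, V=0, Y=1) weight 1/1134
  (Z=1, U=0, X=2, W=2, V=1, Y=1) weight 1/567
  (Z=1, U=1, X=1, W=2, V=0, Y=0) weight 1/1134
  (Z=1, U=1, X=1, W=2, V=1, Y=0) weight 1/567
  … 8 more
Group by X:
  weight(X=0) = 3/560
  weight(X=1) = 1/378
  weight(X=2) = 37/3780
Total weight = 3/560 + 1/378 + 37/3780 = 269/15120
P(X=0 | obs) = 3/560 / 269/15120 = 81/269
P(X=1 | obs) = 1/378 / 269/15120 = 40/269
P(X=2 | obs) = 37/3780 / 269/15120 = 148/269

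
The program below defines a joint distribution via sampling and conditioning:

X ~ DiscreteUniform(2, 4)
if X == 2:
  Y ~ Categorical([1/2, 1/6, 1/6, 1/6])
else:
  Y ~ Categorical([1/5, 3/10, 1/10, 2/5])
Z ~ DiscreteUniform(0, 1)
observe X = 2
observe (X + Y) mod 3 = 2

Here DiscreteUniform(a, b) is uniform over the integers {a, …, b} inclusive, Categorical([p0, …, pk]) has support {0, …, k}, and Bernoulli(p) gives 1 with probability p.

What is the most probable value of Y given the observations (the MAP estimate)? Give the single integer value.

argmax_v P(Y = v | obs) = 0

Enumerate traces; 4 have nonzero weight after conditioning:
  (X=2, Y=0, Z=0) weight 1/12
  (X=2, Y=0, Z=1) weight 1/12
  (X=2, Y=3, Z=0) weight 1/36
  (X=2, Y=3, Z=1) weight 1/36
Group by Y:
  weight(Y=0) = 1/6
  weight(Y=3) = 1/18
Total weight = 1/6 + 1/18 = 2/9
P(Y=0 | obs) = 1/6 / 2/9 = 3/4
P(Y=3 | obs) = 1/18 / 2/9 = 1/4
argmax = 0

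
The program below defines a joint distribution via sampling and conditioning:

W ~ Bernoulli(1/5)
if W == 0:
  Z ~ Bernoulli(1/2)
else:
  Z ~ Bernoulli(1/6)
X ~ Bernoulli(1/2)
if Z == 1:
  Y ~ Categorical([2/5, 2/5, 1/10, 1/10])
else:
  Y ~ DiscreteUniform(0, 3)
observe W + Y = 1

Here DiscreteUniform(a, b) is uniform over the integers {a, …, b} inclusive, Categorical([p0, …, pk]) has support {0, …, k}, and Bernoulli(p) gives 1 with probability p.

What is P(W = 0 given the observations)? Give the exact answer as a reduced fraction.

Enumerate traces; 8 have nonzero weight after conditioning:
  (W=0, Z=0, X=0, Y=1) weight 1/20
  (W=0, Z=0, X=1, Y=1) weight 1/20
  (W=0, Z=1, X=0, Y=1) weight 2/25
  (W=0, Z=1, X=1, Y=1) weight 2/25
  (W=1, Z=0, X=0, Y=0) weight 1/48
  (W=1, Z=0, X=1, Y=0) weight 1/48
  (W=1, Z=1, X=0, Y=0) weight 1/150
  (W=1, Z=1, X=1, Y=0) weight 1/150
Group by W:
  weight(W=0) = 13/50
  weight(W=1) = 11/200
Total weight = 13/50 + 11/200 = 63/200
P(W=0 | obs) = 13/50 / 63/200 = 52/63
P(W=1 | obs) = 11/200 / 63/200 = 11/63

P(W = 0 | obs) = 52/63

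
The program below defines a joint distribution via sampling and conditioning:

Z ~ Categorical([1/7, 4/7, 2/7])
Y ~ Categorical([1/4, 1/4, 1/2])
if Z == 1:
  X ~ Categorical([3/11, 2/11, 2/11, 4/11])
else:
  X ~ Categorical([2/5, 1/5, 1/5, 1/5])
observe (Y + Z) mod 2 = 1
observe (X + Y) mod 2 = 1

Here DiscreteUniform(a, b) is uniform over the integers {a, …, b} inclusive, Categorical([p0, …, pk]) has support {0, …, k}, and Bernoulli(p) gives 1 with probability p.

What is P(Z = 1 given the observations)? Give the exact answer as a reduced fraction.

P(Z = 1 | obs) = 40/51

Enumerate traces; 8 have nonzero weight after conditioning:
  (Z=0, Y=1, X=0) weight 1/70
  (Z=0, Y=1, X=2) weight 1/140
  (Z=1, Y=0, X=1) weight 2/77
  (Z=1, Y=0, X=3) weight 4/77
  (Z=1, Y=2, X=1) weight 4/77
  (Z=1, Y=2, X=3) weight 8/77
  (Z=2, Y=1, X=0) weight 1/35
  (Z=2, Y=1, X=2) weight 1/70
Group by Z:
  weight(Z=0) = 3/140
  weight(Z=1) = 18/77
  weight(Z=2) = 3/70
Total weight = 3/140 + 18/77 + 3/70 = 459/1540
P(Z=0 | obs) = 3/140 / 459/1540 = 11/153
P(Z=1 | obs) = 18/77 / 459/1540 = 40/51
P(Z=2 | obs) = 3/70 / 459/1540 = 22/153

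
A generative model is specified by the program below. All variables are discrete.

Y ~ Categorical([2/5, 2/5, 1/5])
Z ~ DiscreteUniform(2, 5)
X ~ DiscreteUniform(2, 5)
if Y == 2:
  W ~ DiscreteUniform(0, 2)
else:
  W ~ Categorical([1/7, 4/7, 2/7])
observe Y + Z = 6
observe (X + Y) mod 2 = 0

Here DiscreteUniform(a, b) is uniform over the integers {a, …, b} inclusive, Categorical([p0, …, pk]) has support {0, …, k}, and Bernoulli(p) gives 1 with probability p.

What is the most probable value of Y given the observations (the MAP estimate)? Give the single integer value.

Enumerate traces; 12 have nonzero weight after conditioning:
  (Y=1, Z=5, X=3, W=0) weight 1/280
  (Y=1, Z=5, X=3, W=1) weight 1/70
  (Y=1, Z=5, X=3, W=2) weight 1/140
  (Y=1, Z=5, X=5, W=0) weight 1/280
  (Y=1, Z=5, X=5, W=1) weight 1/70
  (Y=1, Z=5, X=5, W=2) weight 1/140
  (Y=2, Z=4, X=2, W=0) weight 1/240
  (Y=2, Z=4, X=2, W=1) weight 1/240
  … 4 more
Group by Y:
  weight(Y=1) = 1/20
  weight(Y=2) = 1/40
Total weight = 1/20 + 1/40 = 3/40
P(Y=1 | obs) = 1/20 / 3/40 = 2/3
P(Y=2 | obs) = 1/40 / 3/40 = 1/3
argmax = 1

argmax_v P(Y = v | obs) = 1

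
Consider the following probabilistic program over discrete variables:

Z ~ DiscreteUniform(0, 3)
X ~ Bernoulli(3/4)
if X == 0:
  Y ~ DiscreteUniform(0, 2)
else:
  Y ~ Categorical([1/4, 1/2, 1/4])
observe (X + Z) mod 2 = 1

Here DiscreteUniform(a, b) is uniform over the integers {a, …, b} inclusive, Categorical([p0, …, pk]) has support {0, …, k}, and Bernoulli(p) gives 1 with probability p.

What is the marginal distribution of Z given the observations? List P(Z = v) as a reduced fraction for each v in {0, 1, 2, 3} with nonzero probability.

Enumerate traces; 12 have nonzero weight after conditioning:
  (Z=0, X=1, Y=0) weight 3/64
  (Z=0, X=1, Y=1) weight 3/32
  (Z=0, X=1, Y=2) weight 3/64
  (Z=1, X=0, Y=0) weight 1/48
  (Z=1, X=0, Y=1) weight 1/48
  (Z=1, X=0, Y=2) weight 1/48
  (Z=2, X=1, Y=0) weight 3/64
  (Z=2, X=1, Y=1) weight 3/32
  (Z=3, X=0, Y=0) weight 1/48
  … 3 more
Group by Z:
  weight(Z=0) = 3/16
  weight(Z=1) = 1/16
  weight(Z=2) = 3/16
  weight(Z=3) = 1/16
Total weight = 3/16 + 1/16 + 3/16 + 1/16 = 1/2
P(Z=0 | obs) = 3/16 / 1/2 = 3/8
P(Z=1 | obs) = 1/16 / 1/2 = 1/8
P(Z=2 | obs) = 3/16 / 1/2 = 3/8
P(Z=3 | obs) = 1/16 / 1/2 = 1/8

P(Z=0) = 3/8, P(Z=1) = 1/8, P(Z=2) = 3/8, P(Z=3) = 1/8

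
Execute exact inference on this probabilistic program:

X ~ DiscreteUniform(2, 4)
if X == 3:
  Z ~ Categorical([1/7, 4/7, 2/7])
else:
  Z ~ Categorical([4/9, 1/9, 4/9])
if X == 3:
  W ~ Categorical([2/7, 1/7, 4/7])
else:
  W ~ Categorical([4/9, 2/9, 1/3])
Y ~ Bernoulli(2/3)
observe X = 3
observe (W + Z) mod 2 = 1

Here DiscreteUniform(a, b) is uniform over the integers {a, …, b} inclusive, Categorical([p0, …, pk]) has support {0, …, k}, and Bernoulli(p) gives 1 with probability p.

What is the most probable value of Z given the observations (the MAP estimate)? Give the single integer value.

Enumerate traces; 8 have nonzero weight after conditioning:
  (X=3, Z=0, W=1, Y=0) weight 1/441
  (X=3, Z=0, W=1, Y=1) weight 2/441
  (X=3, Z=1, W=0, Y=0) weight 8/441
  (X=3, Z=1, W=0, Y=1) weight 16/441
  (X=3, Z=1, W=2, Y=0) weight 16/441
  (X=3, Z=1, W=2, Y=1) weight 32/441
  (X=3, Z=2, W=1, Y=0) weight 2/441
  (X=3, Z=2, W=1, Y=1) weight 4/441
Group by Z:
  weight(Z=0) = 1/147
  weight(Z=1) = 8/49
  weight(Z=2) = 2/147
Total weight = 1/147 + 8/49 + 2/147 = 9/49
P(Z=0 | obs) = 1/147 / 9/49 = 1/27
P(Z=1 | obs) = 8/49 / 9/49 = 8/9
P(Z=2 | obs) = 2/147 / 9/49 = 2/27
argmax = 1

argmax_v P(Z = v | obs) = 1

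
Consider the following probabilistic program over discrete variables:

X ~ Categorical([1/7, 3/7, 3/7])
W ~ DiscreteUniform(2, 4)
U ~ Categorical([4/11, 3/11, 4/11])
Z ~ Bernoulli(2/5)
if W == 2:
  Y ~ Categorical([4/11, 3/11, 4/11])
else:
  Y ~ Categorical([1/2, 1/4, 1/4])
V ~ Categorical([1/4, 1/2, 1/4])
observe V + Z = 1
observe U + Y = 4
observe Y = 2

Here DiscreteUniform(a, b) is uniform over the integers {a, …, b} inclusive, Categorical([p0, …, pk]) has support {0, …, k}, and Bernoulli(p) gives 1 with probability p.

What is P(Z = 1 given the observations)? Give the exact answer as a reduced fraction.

Enumerate traces; 18 have nonzero weight after conditioning:
  (X=0, W=2, U=2, Z=0, Y=2, V=1) weight 8/4235
  (X=0, W=2, U=2, Z=1, Y=2, V=0) weight 8/12705
  (X=0, W=3, U=2, Z=0, Y=2, V=1) weight 1/770
  (X=0, W=3, U=2, Z=1, Y=2, V=0) weight 1/2310
  (X=0, W=4, U=2, Z=0, Y=2, V=1) weight 1/770
  (X=0, W=4, U=2, Z=1, Y=2, V=0) weight 1/2310
  (X=1, W=2, U=2, Z=0, Y=2, V=1) weight 24/4235
  (X=1, W=2, U=2, Z=1, Y=2, V=0) weight 8/4235
  … 10 more
Group by Z:
  weight(Z=0) = 19/605
  weight(Z=1) = 19/1815
Total weight = 19/605 + 19/1815 = 76/1815
P(Z=0 | obs) = 19/605 / 76/1815 = 3/4
P(Z=1 | obs) = 19/1815 / 76/1815 = 1/4

P(Z = 1 | obs) = 1/4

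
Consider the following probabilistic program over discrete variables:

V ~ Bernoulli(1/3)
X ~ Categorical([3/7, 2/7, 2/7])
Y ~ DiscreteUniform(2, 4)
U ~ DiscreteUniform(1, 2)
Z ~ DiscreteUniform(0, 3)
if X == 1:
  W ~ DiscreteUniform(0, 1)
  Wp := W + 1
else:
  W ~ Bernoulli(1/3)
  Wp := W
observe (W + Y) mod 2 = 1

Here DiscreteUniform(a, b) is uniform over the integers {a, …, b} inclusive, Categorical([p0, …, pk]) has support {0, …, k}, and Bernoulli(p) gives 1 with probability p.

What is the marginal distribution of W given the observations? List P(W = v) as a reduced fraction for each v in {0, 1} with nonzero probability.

P(W=0) = 13/29, P(W=1) = 16/29

Enumerate traces; 144 have nonzero weight after conditioning:
  (V=0, X=0, Y=2, U=1, Z=0, W=1) weight 1/252
  (V=0, X=0, Y=2, U=1, Z=1, W=1) weight 1/252
  (V=0, X=0, Y=2, U=1, Z=2, W=1) weight 1/252
  (V=0, X=0, Y=2, U=1, Z=3, W=1) weight 1/252
  (V=0, X=0, Y=2, U=2, Z=0, W=1) weight 1/252
  (V=0, X=0, Y=2, U=2, Z=1, W=1) weight 1/252
  (V=0, X=0, Y=2, U=2, Z=2, W=1) weight 1/252
  (V=0, X=0, Y=2, U=2, Z=3, W=1) weight 1/252
  (V=0, X=0, Y=3, U=1, Z=0, W=0) weight 1/126
  … 135 more
Group by W:
  weight(W=0) = 13/63
  weight(W=1) = 16/63
Total weight = 13/63 + 16/63 = 29/63
P(W=0 | obs) = 13/63 / 29/63 = 13/29
P(W=1 | obs) = 16/63 / 29/63 = 16/29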